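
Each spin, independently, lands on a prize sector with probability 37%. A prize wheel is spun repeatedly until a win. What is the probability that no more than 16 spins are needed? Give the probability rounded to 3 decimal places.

Y = number of spins to the first success; geometric, p = 0.37.
P(Y ≤ 16) = 1 − (1−p)^16 = 1 − 0.00062 = 0.99938

0.999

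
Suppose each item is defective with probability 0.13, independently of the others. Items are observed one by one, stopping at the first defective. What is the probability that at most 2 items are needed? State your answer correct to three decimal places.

Y = number of items to the first success; geometric, p = 0.13.
P(Y ≤ 2) = 1 − (1−p)^2 = 1 − 0.75690 = 0.24310

0.243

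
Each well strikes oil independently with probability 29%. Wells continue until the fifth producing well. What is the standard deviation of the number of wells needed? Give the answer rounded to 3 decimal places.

6.497

Y = total wells until the fifth success; negative binomial with r=5, p=0.29.
SD(Y) = √[r(1−p)/p²] = √(42.21165) = 6.49705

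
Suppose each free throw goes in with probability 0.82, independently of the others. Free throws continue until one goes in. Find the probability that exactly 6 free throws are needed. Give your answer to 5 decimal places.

Geometric (trials to first success), p = 0.82.
P(Y = 6) = (1−p)^5 · p = 0.00018896 · 0.82 = 0.0001549

0.00015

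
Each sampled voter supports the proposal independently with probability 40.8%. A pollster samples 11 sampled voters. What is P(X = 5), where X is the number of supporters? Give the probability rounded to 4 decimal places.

0.2248

X ~ Binomial(n=11, p=0.408).
P(X=5) = C(11,5) · p^5 · (1−p)^6
= 462 · 0.011306 · 0.043046 = 0.224840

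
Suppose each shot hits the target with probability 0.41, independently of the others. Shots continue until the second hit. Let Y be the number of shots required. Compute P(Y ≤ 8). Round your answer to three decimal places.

Finishing within 8 shots ⇔ at least 2 successes in the first 8. With X ~ Binomial(8, 0.41), P(Y ≤ 8) = 1 − P(X ≤ 1).
  k=0: C(8,0)·0.41^0·0.59^8 = 0.01468
  k=1: C(8,1)·0.41^1·0.59^7 = 0.08163
1 − 0.09631 = 0.90369

0.904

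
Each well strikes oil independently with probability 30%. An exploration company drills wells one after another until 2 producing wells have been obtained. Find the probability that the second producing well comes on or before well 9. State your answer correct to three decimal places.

0.804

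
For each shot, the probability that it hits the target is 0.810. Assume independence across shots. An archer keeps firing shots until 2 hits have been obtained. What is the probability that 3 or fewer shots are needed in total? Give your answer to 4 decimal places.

Finishing within 3 shots ⇔ at least 2 successes in the first 3. With X ~ Binomial(3, 0.81), P(Y ≤ 3) = 1 − P(X ≤ 1).
  k=0: C(3,0)·0.81^0·0.19^3 = 0.006859
  k=1: C(3,1)·0.81^1·0.19^2 = 0.087723
1 − 0.094582 = 0.905418

0.9054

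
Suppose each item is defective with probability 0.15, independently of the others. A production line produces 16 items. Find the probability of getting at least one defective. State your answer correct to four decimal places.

0.9257

P(at least one) = 1 − P(none) = 1 − (1 − 0.15)^16
= 1 − 0.074251 = 0.925749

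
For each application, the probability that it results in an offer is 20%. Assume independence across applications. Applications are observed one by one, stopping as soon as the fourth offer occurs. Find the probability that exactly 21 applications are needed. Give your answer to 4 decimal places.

Y = trial on which the fourth success occurs; negative binomial, r=4, p=0.20.
P(Y=21) = C(20,3) · p^4 · (1−p)^17
= 1140 · 0.0016 · 0.022518 = 0.041073

0.0411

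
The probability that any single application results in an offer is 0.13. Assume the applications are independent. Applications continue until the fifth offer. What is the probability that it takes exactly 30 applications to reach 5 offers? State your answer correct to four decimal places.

Y = trial on which the fifth success occurs; negative binomial, r=5, p=0.13.
P(Y=30) = C(29,4) · p^5 · (1−p)^25
= 23751 · 3.7129e-05 · 0.03076 = 0.027126

0.0271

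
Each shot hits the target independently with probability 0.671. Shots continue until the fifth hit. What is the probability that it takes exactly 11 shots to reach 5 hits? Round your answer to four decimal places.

0.0362

Y = trial on which the fifth success occurs; negative binomial, r=5, p=0.671.
P(Y=11) = C(10,4) · p^5 · (1−p)^6
= 210 · 0.13602 · 0.0012682 = 0.036225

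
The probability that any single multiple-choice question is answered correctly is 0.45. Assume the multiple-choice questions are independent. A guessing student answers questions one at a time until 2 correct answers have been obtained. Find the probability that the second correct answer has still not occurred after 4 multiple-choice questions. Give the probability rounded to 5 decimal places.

0.39098

Needing more than 4 multiple-choice questions ⇔ fewer than 2 successes in the first 4. With X ~ Binomial(4, 0.45), P(Y > 4) = P(X ≤ 1).
  k=0: C(4,0)·0.45^0·0.55^4 = 0.0915062
  k=1: C(4,1)·0.45^1·0.55^3 = 0.2994750
P(X ≤ 1) = 0.3909813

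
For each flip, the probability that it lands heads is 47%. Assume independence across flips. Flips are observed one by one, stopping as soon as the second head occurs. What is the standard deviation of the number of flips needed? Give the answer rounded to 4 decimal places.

Y = total flips until the second success; negative binomial with r=2, p=0.47.
SD(Y) = √[r(1−p)/p²] = √(4.798551) = 2.190560

2.1906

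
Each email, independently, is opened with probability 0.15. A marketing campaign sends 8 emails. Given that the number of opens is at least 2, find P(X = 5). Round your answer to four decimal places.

0.0076

X ~ Binomial(8, 0.15). Want P(X=5 | X≥2) = P(X=5) / P(X≥2).
P(X=5) = C(8,5)·0.15^5·0.85^3 = 0.002612
P(X≥2) = 1 − 0.272491 − 0.384693 = 0.342817
Ratio = 0.002612 / 0.342817 = 0.007618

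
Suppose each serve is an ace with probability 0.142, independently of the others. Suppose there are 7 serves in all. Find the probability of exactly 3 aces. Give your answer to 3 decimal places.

0.054

X ~ Binomial(n=7, p=0.142).
P(X=3) = C(7,3) · p^3 · (1−p)^4
= 35 · 0.0028633 · 0.54194 = 0.05431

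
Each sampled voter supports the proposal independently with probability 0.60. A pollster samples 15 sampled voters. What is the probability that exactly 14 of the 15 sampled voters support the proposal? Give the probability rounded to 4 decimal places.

X ~ Binomial(n=15, p=0.60).
P(X=14) = C(15,14) · p^14 · (1−p)^1
= 15 · 0.00078364 · 0.4 = 0.004702

0.0047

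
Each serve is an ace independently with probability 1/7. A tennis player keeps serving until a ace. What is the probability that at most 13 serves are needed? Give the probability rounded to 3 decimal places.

0.865

Y = number of serves to the first success; geometric, p = 0.142857.
P(Y ≤ 13) = 1 − (1−p)^13 = 1 − 0.13480 = 0.86520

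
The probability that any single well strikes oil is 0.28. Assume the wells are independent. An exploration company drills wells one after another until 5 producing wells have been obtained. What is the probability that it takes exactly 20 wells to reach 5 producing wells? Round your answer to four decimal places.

0.0483

Y = trial on which the fifth success occurs; negative binomial, r=5, p=0.28.
P(Y=20) = C(19,4) · p^5 · (1−p)^15
= 3876 · 0.001721 · 0.0072442 = 0.048324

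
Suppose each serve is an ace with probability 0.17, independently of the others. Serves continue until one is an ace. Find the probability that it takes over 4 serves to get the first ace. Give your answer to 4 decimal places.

Y = number of serves to the first success; geometric, p = 0.17.
P(Y > 4) = P(first 4 all fail) = (1−p)^4 = 0.474583

0.4746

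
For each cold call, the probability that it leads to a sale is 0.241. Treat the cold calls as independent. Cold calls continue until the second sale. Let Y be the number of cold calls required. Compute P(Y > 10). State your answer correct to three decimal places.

Needing more than 10 cold calls ⇔ fewer than 2 successes in the first 10. With X ~ Binomial(10, 0.241), P(Y > 10) = P(X ≤ 1).
  k=0: C(10,0)·0.241^0·0.759^10 = 0.06345
  k=1: C(10,1)·0.241^1·0.759^9 = 0.20146
P(X ≤ 1) = 0.26491

0.265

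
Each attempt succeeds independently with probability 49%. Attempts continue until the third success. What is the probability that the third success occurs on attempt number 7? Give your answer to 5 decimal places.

0.11939

Y = trial on which the third success occurs; negative binomial, r=3, p=0.49.
P(Y=7) = C(6,2) · p^3 · (1−p)^4
= 15 · 0.11765 · 0.067652 = 0.1193879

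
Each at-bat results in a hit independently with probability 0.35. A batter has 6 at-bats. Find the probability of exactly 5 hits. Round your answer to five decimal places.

0.02048

X ~ Binomial(n=6, p=0.35).
P(X=5) = C(6,5) · p^5 · (1−p)^1
= 6 · 0.0052522 · 0.65 = 0.0204835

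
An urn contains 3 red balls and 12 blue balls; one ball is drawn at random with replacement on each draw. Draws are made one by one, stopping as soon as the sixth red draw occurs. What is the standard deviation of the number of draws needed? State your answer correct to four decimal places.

Y = total draws until the sixth success; negative binomial with r=6, p=0.20.
SD(Y) = √[r(1−p)/p²] = √(120.000000) = 10.954451

10.9545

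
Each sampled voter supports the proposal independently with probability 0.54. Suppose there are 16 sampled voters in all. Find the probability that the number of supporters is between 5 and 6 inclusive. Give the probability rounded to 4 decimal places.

X ~ Binomial(16, 0.54); P(5 ≤ X ≤ 6) = Σ C(16,k) p^k (1−p)^(16−k) over k:
  k=5: C(16,5)·0.54^5·0.46^11 = 0.039137
  k=6: C(16,6)·0.54^6·0.46^10 = 0.084230
Total = 0.123367

0.1234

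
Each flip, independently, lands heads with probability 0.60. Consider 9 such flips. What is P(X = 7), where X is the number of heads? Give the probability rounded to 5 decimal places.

X ~ Binomial(n=9, p=0.60).
P(X=7) = C(9,7) · p^7 · (1−p)^2
= 36 · 0.027994 · 0.16 = 0.1612431

0.16124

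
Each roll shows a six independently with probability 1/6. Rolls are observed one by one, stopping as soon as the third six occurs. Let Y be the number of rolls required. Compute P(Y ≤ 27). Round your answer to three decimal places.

Finishing within 27 rolls ⇔ at least 3 successes in the first 27. With X ~ Binomial(27, 0.166667), P(Y ≤ 27) = 1 − P(X ≤ 2).
  k=0: C(27,0)·0.166667^0·0.833333^27 = 0.00728
  k=1: C(27,1)·0.166667^1·0.833333^26 = 0.03931
  k=2: C(27,2)·0.166667^2·0.833333^25 = 0.10221
1 − 0.14879 = 0.85121

0.851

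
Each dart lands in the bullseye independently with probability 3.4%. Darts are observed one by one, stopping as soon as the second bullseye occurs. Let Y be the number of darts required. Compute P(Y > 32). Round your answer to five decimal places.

Needing more than 32 darts ⇔ fewer than 2 successes in the first 32. With X ~ Binomial(32, 0.034), P(Y > 32) = P(X ≤ 1).
  k=0: C(32,0)·0.034^0·0.966^32 = 0.3305735
  k=1: C(32,1)·0.034^1·0.966^31 = 0.3723230
P(X ≤ 1) = 0.7028965

0.70290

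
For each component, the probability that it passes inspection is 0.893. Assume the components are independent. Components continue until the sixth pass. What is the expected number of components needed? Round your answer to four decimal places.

Y = total components until the sixth success; negative binomial with r=6, p=0.893.
E[Y] = r / p = 6 / 0.893 = 6.718925

6.7189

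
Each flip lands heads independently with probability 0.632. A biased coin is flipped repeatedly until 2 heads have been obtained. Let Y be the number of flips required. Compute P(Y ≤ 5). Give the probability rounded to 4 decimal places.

0.9353

Finishing within 5 flips ⇔ at least 2 successes in the first 5. With X ~ Binomial(5, 0.632), P(Y ≤ 5) = 1 − P(X ≤ 1).
  k=0: C(5,0)·0.632^0·0.368^5 = 0.006749
  k=1: C(5,1)·0.632^1·0.368^4 = 0.057953
1 − 0.064702 = 0.935298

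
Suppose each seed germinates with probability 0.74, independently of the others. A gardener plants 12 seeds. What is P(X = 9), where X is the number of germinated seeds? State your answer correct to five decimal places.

X ~ Binomial(n=12, p=0.74).
P(X=9) = C(12,9) · p^9 · (1−p)^3
= 220 · 0.06654 · 0.017576 = 0.2572931

0.25729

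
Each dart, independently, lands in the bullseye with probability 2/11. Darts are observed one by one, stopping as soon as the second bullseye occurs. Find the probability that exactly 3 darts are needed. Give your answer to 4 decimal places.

0.0541

Y = trial on which the second success occurs; negative binomial, r=2, p=0.181818.
P(Y=3) = C(2,1) · p^2 · (1−p)^1
= 2 · 0.033058 · 0.81818 = 0.054095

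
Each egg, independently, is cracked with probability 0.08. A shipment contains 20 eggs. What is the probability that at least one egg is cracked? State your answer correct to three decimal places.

0.811

P(at least one) = 1 − P(none) = 1 − (1 − 0.08)^20
= 1 − 0.18869 = 0.81131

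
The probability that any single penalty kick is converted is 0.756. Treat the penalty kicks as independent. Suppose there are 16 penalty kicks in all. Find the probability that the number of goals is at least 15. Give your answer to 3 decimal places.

X ~ Binomial(16, 0.756); P(X ≥ 15) = Σ C(16,k) p^k (1−p)^(16−k) over k:
  k=15: C(16,15)·0.756^15·0.244^1 = 0.05879
  k=16: C(16,16)·0.756^16·0.244^0 = 0.01139
Total = 0.07018

0.070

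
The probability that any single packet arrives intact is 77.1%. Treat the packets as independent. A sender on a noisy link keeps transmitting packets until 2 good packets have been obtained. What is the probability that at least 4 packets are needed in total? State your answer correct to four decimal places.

0.1333

Needing more than 3 packets ⇔ fewer than 2 successes in the first 3. With X ~ Binomial(3, 0.771), P(Y > 3) = P(X ≤ 1).
  k=0: C(3,0)·0.771^0·0.229^3 = 0.012009
  k=1: C(3,1)·0.771^1·0.229^2 = 0.121296
P(X ≤ 1) = 0.133305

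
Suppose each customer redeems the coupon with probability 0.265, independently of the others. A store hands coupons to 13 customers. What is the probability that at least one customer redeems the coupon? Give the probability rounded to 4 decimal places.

P(at least one) = 1 − P(none) = 1 − (1 − 0.265)^13
= 1 − 0.018270 = 0.981730

0.9817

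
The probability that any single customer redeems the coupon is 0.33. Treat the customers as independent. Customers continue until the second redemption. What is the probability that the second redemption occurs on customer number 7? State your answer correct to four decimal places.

Y = trial on which the second success occurs; negative binomial, r=2, p=0.33.
P(Y=7) = C(6,1) · p^2 · (1−p)^5
= 6 · 0.1089 · 0.13501 = 0.088217

0.0882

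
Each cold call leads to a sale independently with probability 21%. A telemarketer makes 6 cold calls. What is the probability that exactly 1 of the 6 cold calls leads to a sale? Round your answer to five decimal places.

0.38771

X ~ Binomial(n=6, p=0.21).
P(X=1) = C(6,1) · p^1 · (1−p)^5
= 6 · 0.21 · 0.30771 = 0.3877091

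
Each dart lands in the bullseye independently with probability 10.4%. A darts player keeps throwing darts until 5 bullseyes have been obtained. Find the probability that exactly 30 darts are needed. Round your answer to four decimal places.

Y = trial on which the fifth success occurs; negative binomial, r=5, p=0.104.
P(Y=30) = C(29,4) · p^5 · (1−p)^25
= 23751 · 1.2167e-05 · 0.064224 = 0.018559

0.0186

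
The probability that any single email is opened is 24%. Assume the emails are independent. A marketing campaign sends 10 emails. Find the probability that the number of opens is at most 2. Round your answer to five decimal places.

X ~ Binomial(10, 0.24); P(X ≤ 2) = Σ C(10,k) p^k (1−p)^(10−k) over k:
  k=0: C(10,0)·0.24^0·0.76^10 = 0.0642889
  k=1: C(10,1)·0.24^1·0.76^9 = 0.2030175
  k=2: C(10,2)·0.24^2·0.76^8 = 0.2884986
Total = 0.5558051

0.55581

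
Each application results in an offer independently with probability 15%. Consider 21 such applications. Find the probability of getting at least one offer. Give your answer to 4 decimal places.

P(at least one) = 1 − P(none) = 1 − (1 − 0.15)^21
= 1 − 0.032946 = 0.967054

0.9671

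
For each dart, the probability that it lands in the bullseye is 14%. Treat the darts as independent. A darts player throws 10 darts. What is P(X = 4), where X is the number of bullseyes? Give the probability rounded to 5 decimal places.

X ~ Binomial(n=10, p=0.14).
P(X=4) = C(10,4) · p^4 · (1−p)^6
= 210 · 0.00038416 · 0.40457 = 0.0326379

0.03264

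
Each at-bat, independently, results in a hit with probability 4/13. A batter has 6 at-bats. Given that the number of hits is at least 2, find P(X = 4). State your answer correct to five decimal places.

0.10807

X ~ Binomial(6, 0.307692). Want P(X=4 | X≥2) = P(X=4) / P(X≥2).
P(X=4) = C(6,4)·0.307692^4·0.692308^2 = 0.0644401
P(X≥2) = 1 − 0.1101019 − 0.2936052 = 0.5962929
Ratio = 0.0644401 / 0.5962929 = 0.1080678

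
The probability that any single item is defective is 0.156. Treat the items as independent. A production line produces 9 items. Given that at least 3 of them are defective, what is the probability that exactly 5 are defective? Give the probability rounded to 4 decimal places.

X ~ Binomial(9, 0.156). Want P(X=5 | X≥3) = P(X=5) / P(X≥3).
P(X=5) = C(9,5)·0.156^5·0.844^4 = 0.005907
P(X≥3) = 1 − 0.217311 − 0.361499 − 0.267269 = 0.153921
Ratio = 0.005907 / 0.153921 = 0.038376

0.0384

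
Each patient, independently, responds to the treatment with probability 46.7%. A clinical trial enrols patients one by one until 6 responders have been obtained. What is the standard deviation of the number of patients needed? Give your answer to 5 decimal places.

3.82933

Y = total patients until the sixth success; negative binomial with r=6, p=0.467.
SD(Y) = √[r(1−p)/p²] = √(14.6637382) = 3.8293261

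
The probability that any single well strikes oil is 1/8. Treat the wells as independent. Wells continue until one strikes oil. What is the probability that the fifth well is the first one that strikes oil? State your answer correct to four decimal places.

0.0733

Geometric (trials to first success), p = 0.125.
P(Y = 5) = (1−p)^4 · p = 0.58618 · 0.125 = 0.073273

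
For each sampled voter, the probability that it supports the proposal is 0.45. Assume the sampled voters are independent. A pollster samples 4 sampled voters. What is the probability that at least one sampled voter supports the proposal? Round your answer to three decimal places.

0.908

P(at least one) = 1 − P(none) = 1 − (1 − 0.45)^4
= 1 − 0.09151 = 0.90849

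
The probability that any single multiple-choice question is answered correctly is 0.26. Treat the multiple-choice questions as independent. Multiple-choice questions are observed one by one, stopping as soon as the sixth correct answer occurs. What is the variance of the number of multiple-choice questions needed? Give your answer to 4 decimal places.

65.6805

Y = total multiple-choice questions until the sixth success; negative binomial with r=6, p=0.26.
Var(Y) = r(1−p)/p² = 6·0.74 / 0.26² = 65.680473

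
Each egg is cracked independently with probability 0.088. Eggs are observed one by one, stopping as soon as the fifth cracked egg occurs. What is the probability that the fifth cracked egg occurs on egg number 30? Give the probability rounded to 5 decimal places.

0.01253

Y = trial on which the fifth success occurs; negative binomial, r=5, p=0.088.
P(Y=30) = C(29,4) · p^5 · (1−p)^25
= 23751 · 5.2773e-06 · 0.09997 = 0.0125304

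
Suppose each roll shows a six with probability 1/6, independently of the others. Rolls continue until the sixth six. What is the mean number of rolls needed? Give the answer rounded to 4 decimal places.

36.0000

Y = total rolls until the sixth success; negative binomial with r=6, p=0.166667.
E[Y] = r / p = 6 / 0.166667 = 36.000000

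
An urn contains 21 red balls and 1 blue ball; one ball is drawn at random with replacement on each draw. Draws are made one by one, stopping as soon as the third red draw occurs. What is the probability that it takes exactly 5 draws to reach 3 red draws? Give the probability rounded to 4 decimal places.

Y = trial on which the third success occurs; negative binomial, r=3, p=0.954545.
P(Y=5) = C(4,2) · p^3 · (1−p)^2
= 6 · 0.86974 · 0.0020661 = 0.010782

0.0108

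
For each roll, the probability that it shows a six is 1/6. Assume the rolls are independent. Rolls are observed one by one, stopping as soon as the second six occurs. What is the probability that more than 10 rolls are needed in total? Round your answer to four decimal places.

0.4845

Needing more than 10 rolls ⇔ fewer than 2 successes in the first 10. With X ~ Binomial(10, 0.166667), P(Y > 10) = P(X ≤ 1).
  k=0: C(10,0)·0.166667^0·0.833333^10 = 0.161506
  k=1: C(10,1)·0.166667^1·0.833333^9 = 0.323011
P(X ≤ 1) = 0.484517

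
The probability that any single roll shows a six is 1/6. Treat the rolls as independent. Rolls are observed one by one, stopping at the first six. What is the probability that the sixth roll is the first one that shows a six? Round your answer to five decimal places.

Geometric (trials to first success), p = 0.166667.
P(Y = 6) = (1−p)^5 · p = 0.40188 · 0.166667 = 0.0669796

0.06698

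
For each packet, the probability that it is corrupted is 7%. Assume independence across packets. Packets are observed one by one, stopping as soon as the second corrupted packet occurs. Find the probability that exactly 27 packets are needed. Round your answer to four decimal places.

Y = trial on which the second success occurs; negative binomial, r=2, p=0.07.
P(Y=27) = C(26,1) · p^2 · (1−p)^25
= 26 · 0.0049 · 0.16296 = 0.020761

0.0208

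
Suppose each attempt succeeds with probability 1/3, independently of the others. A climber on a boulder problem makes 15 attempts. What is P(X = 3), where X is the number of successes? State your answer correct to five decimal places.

X ~ Binomial(n=15, p=0.333333).
P(X=3) = C(15,3) · p^3 · (1−p)^12
= 455 · 0.037037 · 0.0077073 = 0.1298831

0.12988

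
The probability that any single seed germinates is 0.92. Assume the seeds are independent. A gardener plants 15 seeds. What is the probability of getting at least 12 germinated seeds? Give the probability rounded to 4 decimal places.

X ~ Binomial(15, 0.92); P(X ≥ 12) = Σ C(15,k) p^k (1−p)^(15−k) over k:
  k=12: C(15,12)·0.92^12·0.08^3 = 0.085652
  k=13: C(15,13)·0.92^13·0.08^2 = 0.227306
  k=14: C(15,14)·0.92^14·0.08^1 = 0.373431
  k=15: C(15,15)·0.92^15·0.08^0 = 0.286297
Total = 0.972686

0.9727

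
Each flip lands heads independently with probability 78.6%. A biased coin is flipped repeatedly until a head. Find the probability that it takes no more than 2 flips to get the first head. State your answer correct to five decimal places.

0.95420

Y = number of flips to the first success; geometric, p = 0.786.
P(Y ≤ 2) = 1 − (1−p)^2 = 1 − 0.0457960 = 0.9542040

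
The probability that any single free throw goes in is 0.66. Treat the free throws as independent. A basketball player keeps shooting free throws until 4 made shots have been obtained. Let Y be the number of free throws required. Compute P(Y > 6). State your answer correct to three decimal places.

Needing more than 6 free throws ⇔ fewer than 4 successes in the first 6. With X ~ Binomial(6, 0.66), P(Y > 6) = P(X ≤ 3).
  k=0: C(6,0)·0.66^0·0.34^6 = 0.00154
  k=1: C(6,1)·0.66^1·0.34^5 = 0.01799
  k=2: C(6,2)·0.66^2·0.34^4 = 0.08732
  k=3: C(6,3)·0.66^3·0.34^3 = 0.22599
P(X ≤ 3) = 0.33285

0.333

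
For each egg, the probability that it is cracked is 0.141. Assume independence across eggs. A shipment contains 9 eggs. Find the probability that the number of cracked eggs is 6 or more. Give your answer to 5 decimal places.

X ~ Binomial(9, 0.141); P(X ≥ 6) = Σ C(9,k) p^k (1−p)^(9−k) over k:
  k=6: C(9,6)·0.141^6·0.859^3 = 0.0004184
  k=7: C(9,7)·0.141^7·0.859^2 = 0.0000294
  k=8: C(9,8)·0.141^8·0.859^1 = 0.0000012
  k=9: C(9,9)·0.141^9·0.859^0 = 0.0000000
Total = 0.0004490

0.00045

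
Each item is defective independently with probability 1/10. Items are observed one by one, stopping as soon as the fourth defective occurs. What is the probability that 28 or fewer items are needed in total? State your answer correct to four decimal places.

Finishing within 28 items ⇔ at least 4 successes in the first 28. With X ~ Binomial(28, 0.10), P(Y ≤ 28) = 1 − P(X ≤ 3).
  k=0: C(28,0)·0.10^0·0.90^28 = 0.052335
  k=1: C(28,1)·0.10^1·0.90^27 = 0.162819
  k=2: C(28,2)·0.10^2·0.90^26 = 0.244229
  k=3: C(28,3)·0.10^3·0.90^25 = 0.235183
1 − 0.694566 = 0.305434

0.3054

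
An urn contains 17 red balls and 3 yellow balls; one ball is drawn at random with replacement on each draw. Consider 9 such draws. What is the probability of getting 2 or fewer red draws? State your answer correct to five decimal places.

0.00005

X ~ Binomial(9, 0.85); P(X ≤ 2) = Σ C(9,k) p^k (1−p)^(9−k) over k:
  k=0: C(9,0)·0.85^0·0.15^9 = 0.0000000
  k=1: C(9,1)·0.85^1·0.15^8 = 0.0000020
  k=2: C(9,2)·0.85^2·0.15^7 = 0.0000444
Total = 0.0000464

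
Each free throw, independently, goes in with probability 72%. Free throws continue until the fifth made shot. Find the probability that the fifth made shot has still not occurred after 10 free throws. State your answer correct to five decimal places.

0.03420

Needing more than 10 free throws ⇔ fewer than 5 successes in the first 10. With X ~ Binomial(10, 0.72), P(Y > 10) = P(X ≤ 4).
  k=0: C(10,0)·0.72^0·0.28^10 = 0.0000030
  k=1: C(10,1)·0.72^1·0.28^9 = 0.0000762
  k=2: C(10,2)·0.72^2·0.28^8 = 0.0008813
  k=3: C(10,3)·0.72^3·0.28^7 = 0.0060435
  k=4: C(10,4)·0.72^4·0.28^6 = 0.0271955
P(X ≤ 4) = 0.0341994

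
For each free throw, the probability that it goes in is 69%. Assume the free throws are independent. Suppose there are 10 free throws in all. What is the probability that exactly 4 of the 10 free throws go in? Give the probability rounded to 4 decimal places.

X ~ Binomial(n=10, p=0.69).
P(X=4) = C(10,4) · p^4 · (1−p)^6
= 210 · 0.22667 · 0.0008875 = 0.042246

0.0422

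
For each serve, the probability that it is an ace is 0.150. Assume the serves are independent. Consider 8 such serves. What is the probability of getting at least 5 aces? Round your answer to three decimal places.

X ~ Binomial(8, 0.15); P(X ≥ 5) = Σ C(8,k) p^k (1−p)^(8−k) over k:
  k=5: C(8,5)·0.15^5·0.85^3 = 0.00261
  k=6: C(8,6)·0.15^6·0.85^2 = 0.00023
  k=7: C(8,7)·0.15^7·0.85^1 = 0.00001
  k=8: C(8,8)·0.15^8·0.85^0 = 0.00000
Total = 0.00285

0.003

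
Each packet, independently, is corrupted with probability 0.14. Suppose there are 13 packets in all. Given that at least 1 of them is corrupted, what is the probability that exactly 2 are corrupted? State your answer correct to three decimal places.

0.339

X ~ Binomial(13, 0.14). Want P(X=2 | X≥1) = P(X=2) / P(X≥1).
P(X=2) = C(13,2)·0.14^2·0.86^11 = 0.29096
P(X≥1) = 1 − 0.14076 = 0.85924
Ratio = 0.29096 / 0.85924 = 0.33863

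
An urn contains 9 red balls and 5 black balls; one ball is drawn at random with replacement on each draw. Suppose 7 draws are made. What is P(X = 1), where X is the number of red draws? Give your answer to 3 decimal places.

0.009

X ~ Binomial(n=7, p=0.642857).
P(X=1) = C(7,1) · p^1 · (1−p)^6
= 7 · 0.64286 · 0.0020752 = 0.00934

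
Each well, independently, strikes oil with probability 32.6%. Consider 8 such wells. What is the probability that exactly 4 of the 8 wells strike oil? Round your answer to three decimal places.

X ~ Binomial(n=8, p=0.326).
P(X=4) = C(8,4) · p^4 · (1−p)^4
= 70 · 0.011295 · 0.20637 = 0.16316

0.163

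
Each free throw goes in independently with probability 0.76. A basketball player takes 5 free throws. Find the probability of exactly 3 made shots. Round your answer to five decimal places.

0.25285

X ~ Binomial(n=5, p=0.76).
P(X=3) = C(5,3) · p^3 · (1−p)^2
= 10 · 0.43898 · 0.0576 = 0.2528502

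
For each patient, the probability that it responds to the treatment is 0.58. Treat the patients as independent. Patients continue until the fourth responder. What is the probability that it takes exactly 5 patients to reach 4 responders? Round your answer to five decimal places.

0.19012

Y = trial on which the fourth success occurs; negative binomial, r=4, p=0.58.
P(Y=5) = C(4,3) · p^4 · (1−p)^1
= 4 · 0.11316 · 0.42 = 0.1901171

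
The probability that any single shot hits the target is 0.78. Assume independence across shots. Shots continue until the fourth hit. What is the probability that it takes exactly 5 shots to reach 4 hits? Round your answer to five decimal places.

0.32573

Y = trial on which the fourth success occurs; negative binomial, r=4, p=0.78.
P(Y=5) = C(4,3) · p^4 · (1−p)^1
= 4 · 0.37015 · 0.22 = 0.3257325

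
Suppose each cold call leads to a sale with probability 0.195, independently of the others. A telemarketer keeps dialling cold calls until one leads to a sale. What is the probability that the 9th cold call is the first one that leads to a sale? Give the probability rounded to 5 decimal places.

0.03439

Geometric (trials to first success), p = 0.195.
P(Y = 9) = (1−p)^8 · p = 0.17635 · 0.195 = 0.0343876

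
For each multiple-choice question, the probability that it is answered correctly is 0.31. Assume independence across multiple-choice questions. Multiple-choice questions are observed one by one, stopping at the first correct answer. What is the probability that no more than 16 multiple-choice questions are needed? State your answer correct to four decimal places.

Y = number of multiple-choice questions to the first success; geometric, p = 0.31.
P(Y ≤ 16) = 1 − (1−p)^16 = 1 − 0.002640 = 0.997360

0.9974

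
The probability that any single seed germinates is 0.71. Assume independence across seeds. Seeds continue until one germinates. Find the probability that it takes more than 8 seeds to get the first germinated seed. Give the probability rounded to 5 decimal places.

Y = number of seeds to the first success; geometric, p = 0.71.
P(Y > 8) = P(first 8 all fail) = (1−p)^8 = 0.0000500

0.00005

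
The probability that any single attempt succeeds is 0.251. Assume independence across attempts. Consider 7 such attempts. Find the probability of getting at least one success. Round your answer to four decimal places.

0.8678

P(at least one) = 1 − P(none) = 1 − (1 − 0.251)^7
= 1 − 0.132243 = 0.867757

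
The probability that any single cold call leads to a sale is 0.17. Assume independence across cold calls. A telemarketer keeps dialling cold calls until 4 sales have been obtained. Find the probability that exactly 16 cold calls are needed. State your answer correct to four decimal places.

Y = trial on which the fourth success occurs; negative binomial, r=4, p=0.17.
P(Y=16) = C(15,3) · p^4 · (1−p)^12
= 455 · 0.00083521 · 0.10689 = 0.040620

0.0406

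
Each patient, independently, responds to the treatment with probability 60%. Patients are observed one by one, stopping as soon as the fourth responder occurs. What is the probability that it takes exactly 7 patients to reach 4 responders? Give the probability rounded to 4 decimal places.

Y = trial on which the fourth success occurs; negative binomial, r=4, p=0.60.
P(Y=7) = C(6,3) · p^4 · (1−p)^3
= 20 · 0.1296 · 0.064 = 0.165888

0.1659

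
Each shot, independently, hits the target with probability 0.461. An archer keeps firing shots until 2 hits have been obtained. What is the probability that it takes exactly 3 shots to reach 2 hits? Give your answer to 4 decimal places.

Y = trial on which the second success occurs; negative binomial, r=2, p=0.461.
P(Y=3) = C(2,1) · p^2 · (1−p)^1
= 2 · 0.21252 · 0.539 = 0.229098

0.2291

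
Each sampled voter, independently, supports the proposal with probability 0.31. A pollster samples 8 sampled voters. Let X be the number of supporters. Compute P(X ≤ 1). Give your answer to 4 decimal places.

0.2360

X ~ Binomial(8, 0.31); P(X ≤ 1) = Σ C(8,k) p^k (1−p)^(8−k) over k:
  k=0: C(8,0)·0.31^0·0.69^8 = 0.051380
  k=1: C(8,1)·0.31^1·0.69^7 = 0.184670
Total = 0.236049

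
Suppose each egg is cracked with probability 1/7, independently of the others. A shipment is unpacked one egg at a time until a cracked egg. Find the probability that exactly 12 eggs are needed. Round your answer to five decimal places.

0.02621

Geometric (trials to first success), p = 0.142857.
P(Y = 12) = (1−p)^11 · p = 0.18348 · 0.142857 = 0.0262112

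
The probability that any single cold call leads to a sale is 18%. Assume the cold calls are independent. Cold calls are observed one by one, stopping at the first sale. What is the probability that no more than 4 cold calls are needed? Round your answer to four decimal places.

0.5479

Y = number of cold calls to the first success; geometric, p = 0.18.
P(Y ≤ 4) = 1 − (1−p)^4 = 1 − 0.452122 = 0.547878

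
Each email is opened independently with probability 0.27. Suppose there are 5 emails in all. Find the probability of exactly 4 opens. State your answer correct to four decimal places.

0.0194

X ~ Binomial(n=5, p=0.27).
P(X=4) = C(5,4) · p^4 · (1−p)^1
= 5 · 0.0053144 · 0.73 = 0.019398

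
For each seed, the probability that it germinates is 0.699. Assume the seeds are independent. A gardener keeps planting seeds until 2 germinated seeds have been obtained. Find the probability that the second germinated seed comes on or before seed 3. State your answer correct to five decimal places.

Finishing within 3 seeds ⇔ at least 2 successes in the first 3. With X ~ Binomial(3, 0.699), P(Y ≤ 3) = 1 − P(X ≤ 1).
  k=0: C(3,0)·0.699^0·0.301^3 = 0.0272709
  k=1: C(3,1)·0.699^1·0.301^2 = 0.1899903
1 − 0.2172612 = 0.7827388

0.78274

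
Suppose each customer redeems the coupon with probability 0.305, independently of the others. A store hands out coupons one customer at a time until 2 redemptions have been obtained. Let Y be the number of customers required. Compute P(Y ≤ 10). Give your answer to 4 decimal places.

0.8583

Finishing within 10 customers ⇔ at least 2 successes in the first 10. With X ~ Binomial(10, 0.305), P(Y ≤ 10) = 1 − P(X ≤ 1).
  k=0: C(10,0)·0.305^0·0.695^10 = 0.026293
  k=1: C(10,1)·0.305^1·0.695^9 = 0.115389
1 − 0.141682 = 0.858318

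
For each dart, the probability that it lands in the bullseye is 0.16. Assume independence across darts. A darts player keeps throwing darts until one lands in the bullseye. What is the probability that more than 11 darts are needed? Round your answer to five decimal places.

0.14692

Y = number of darts to the first success; geometric, p = 0.16.
P(Y > 11) = P(first 11 all fail) = (1−p)^11 = 0.1469170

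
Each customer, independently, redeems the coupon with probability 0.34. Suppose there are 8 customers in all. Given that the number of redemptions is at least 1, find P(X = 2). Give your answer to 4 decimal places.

0.2775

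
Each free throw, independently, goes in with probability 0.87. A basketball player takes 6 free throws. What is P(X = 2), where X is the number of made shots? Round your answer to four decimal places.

X ~ Binomial(n=6, p=0.87).
P(X=2) = C(6,2) · p^2 · (1−p)^4
= 15 · 0.7569 · 0.00028561 = 0.003243

0.0032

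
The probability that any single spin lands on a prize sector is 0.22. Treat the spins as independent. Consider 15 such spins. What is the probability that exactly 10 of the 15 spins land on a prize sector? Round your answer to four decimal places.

X ~ Binomial(n=15, p=0.22).
P(X=10) = C(15,10) · p^10 · (1−p)^5
= 3003 · 2.656e-07 · 0.28872 = 0.000230

0.0002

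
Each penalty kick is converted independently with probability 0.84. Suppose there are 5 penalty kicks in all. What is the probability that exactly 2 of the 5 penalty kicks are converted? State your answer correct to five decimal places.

X ~ Binomial(n=5, p=0.84).
P(X=2) = C(5,2) · p^2 · (1−p)^3
= 10 · 0.7056 · 0.004096 = 0.0289014

0.02890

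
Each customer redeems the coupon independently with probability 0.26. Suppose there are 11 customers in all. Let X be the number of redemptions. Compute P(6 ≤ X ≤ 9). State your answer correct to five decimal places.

0.04118

X ~ Binomial(11, 0.26); P(6 ≤ X ≤ 9) = Σ C(11,k) p^k (1−p)^(11−k) over k:
  k=6: C(11,6)·0.26^6·0.74^5 = 0.0316695
  k=7: C(11,7)·0.26^7·0.74^4 = 0.0079479
  k=8: C(11,8)·0.26^8·0.74^3 = 0.0013963
  k=9: C(11,9)·0.26^9·0.74^2 = 0.0001635
Total = 0.0411772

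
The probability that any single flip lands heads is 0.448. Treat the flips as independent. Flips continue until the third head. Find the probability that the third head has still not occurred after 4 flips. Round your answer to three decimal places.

Needing more than 4 flips ⇔ fewer than 3 successes in the first 4. With X ~ Binomial(4, 0.448), P(Y > 4) = P(X ≤ 2).
  k=0: C(4,0)·0.448^0·0.552^4 = 0.09284
  k=1: C(4,1)·0.448^1·0.552^3 = 0.30141
  k=2: C(4,2)·0.448^2·0.552^2 = 0.36693
P(X ≤ 2) = 0.76118

0.761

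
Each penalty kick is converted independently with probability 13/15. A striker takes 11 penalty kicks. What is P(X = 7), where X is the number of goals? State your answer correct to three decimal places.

0.038

X ~ Binomial(n=11, p=0.866667).
P(X=7) = C(11,7) · p^7 · (1−p)^4
= 330 · 0.36725 · 0.00031605 = 0.03830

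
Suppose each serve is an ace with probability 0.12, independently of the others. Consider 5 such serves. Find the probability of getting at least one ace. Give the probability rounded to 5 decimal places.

0.47227

P(at least one) = 1 − P(none) = 1 − (1 − 0.12)^5
= 1 − 0.5277319 = 0.4722681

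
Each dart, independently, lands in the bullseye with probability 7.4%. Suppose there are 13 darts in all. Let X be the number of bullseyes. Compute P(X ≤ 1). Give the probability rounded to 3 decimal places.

X ~ Binomial(13, 0.074); P(X ≤ 1) = Σ C(13,k) p^k (1−p)^(13−k) over k:
  k=0: C(13,0)·0.074^0·0.926^13 = 0.36808
  k=1: C(13,1)·0.074^1·0.926^12 = 0.38239
Total = 0.75047

0.750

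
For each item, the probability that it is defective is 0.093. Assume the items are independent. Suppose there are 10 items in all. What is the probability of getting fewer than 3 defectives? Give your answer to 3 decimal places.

0.941

X ~ Binomial(10, 0.093); P(X ≤ 2) = Σ C(10,k) p^k (1−p)^(10−k) over k:
  k=0: C(10,0)·0.093^0·0.907^10 = 0.37677
  k=1: C(10,1)·0.093^1·0.907^9 = 0.38632
  k=2: C(10,2)·0.093^2·0.907^8 = 0.17825
Total = 0.94134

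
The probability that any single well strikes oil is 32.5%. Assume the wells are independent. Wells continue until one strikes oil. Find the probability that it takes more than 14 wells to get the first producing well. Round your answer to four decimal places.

Y = number of wells to the first success; geometric, p = 0.325.
P(Y > 14) = P(first 14 all fail) = (1−p)^14 = 0.004076

0.0041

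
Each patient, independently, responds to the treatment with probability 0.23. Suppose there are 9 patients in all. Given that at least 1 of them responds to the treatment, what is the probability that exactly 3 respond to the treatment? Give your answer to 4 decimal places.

X ~ Binomial(9, 0.23). Want P(X=3 | X≥1) = P(X=3) / P(X≥1).
P(X=3) = C(9,3)·0.23^3·0.77^6 = 0.213014
P(X≥1) = 1 − 0.095152 = 0.904848
Ratio = 0.213014 / 0.904848 = 0.235414

0.2354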